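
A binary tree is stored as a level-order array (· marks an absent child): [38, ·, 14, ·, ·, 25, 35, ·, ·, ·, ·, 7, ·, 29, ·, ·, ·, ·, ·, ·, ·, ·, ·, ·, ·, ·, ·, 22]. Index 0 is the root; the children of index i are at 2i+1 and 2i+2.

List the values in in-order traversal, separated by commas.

In-order visits the left subtree, then the node, then the right subtree.
At 38: no left child.
Visit 38.
At 38: go right to 14.
  At 14: go left to 25.
    At 25: go left to 7.
      7 is a leaf — visit 7.
    Visit 25.
    At 25: no right child.
  Visit 14.
  At 14: go right to 35.
    At 35: go left to 29.
      At 29: go left to 22.
        22 is a leaf — visit 22.
      Visit 29.
      At 29: no right child.
    Visit 35.
    At 35: no right child.

38, 7, 25, 14, 22, 29, 35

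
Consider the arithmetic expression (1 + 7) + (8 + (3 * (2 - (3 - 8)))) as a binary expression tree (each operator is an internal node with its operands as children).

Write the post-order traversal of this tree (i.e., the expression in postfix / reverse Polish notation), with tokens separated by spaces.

1 7 + 8 3 2 3 8 - - * + +

Post-order on an expression tree gives postfix notation: for each operator, emit left operand, right operand, then the operator.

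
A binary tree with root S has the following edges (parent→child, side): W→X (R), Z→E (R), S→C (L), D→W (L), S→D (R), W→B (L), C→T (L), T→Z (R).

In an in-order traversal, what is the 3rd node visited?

In-order visits the left subtree, then the node, then the right subtree.
At S: go left to C.
  At C: go left to T.
    At T: no left child.
    Visit T.
    At T: go right to Z.
      At Z: no left child.
      Visit Z.
      At Z: go right to E.
        E is a leaf — visit E.
  Visit C.
  At C: no right child.
Visit S.
At S: go right to D.
  At D: go left to W.
    At W: go left to B.
      B is a leaf — visit B.
    Visit W.
    At W: go right to X.
      X is a leaf — visit X.
  Visit D.
  At D: no right child.
Full in-order sequence: T, Z, E, C, S, B, W, X, D.

E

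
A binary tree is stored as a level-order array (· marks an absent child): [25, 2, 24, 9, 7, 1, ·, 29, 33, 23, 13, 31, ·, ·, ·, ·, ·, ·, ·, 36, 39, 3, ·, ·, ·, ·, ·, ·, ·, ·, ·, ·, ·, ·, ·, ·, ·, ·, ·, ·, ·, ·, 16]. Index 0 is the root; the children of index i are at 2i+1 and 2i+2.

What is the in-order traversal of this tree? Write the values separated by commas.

In-order visits the left subtree, then the node, then the right subtree.
At 25: go left to 2.
  At 2: go left to 9.
    At 9: go left to 29.
      29 is a leaf — visit 29.
    Visit 9.
    At 9: go right to 33.
      33 is a leaf — visit 33.
  Visit 2.
  At 2: go right to 7.
    At 7: go left to 23.
      At 23: go left to 36.
        36 is a leaf — visit 36.
      Visit 23.
      At 23: go right to 39.
        At 39: no left child.
        Visit 39.
        At 39: go right to 16.
          16 is a leaf — visit 16.
    Visit 7.
    At 7: go right to 13.
      At 13: go left to 3.
        3 is a leaf — visit 3.
      Visit 13.
      At 13: no right child.
Visit 25.
At 25: go right to 24.
  At 24: go left to 1.
    At 1: go left to 31.
      31 is a leaf — visit 31.
    Visit 1.
    At 1: no right child.
  Visit 24.
  At 24: no right child.

29, 9, 33, 2, 36, 23, 39, 16, 7, 3, 13, 25, 31, 1, 24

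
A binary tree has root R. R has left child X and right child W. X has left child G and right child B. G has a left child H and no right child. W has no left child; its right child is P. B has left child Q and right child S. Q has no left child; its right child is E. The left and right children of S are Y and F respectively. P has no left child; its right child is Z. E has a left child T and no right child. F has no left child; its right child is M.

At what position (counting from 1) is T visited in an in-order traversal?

5

In-order visits the left subtree, then the node, then the right subtree.
At R: go left to X.
  At X: go left to G.
    At G: go left to H.
      H is a leaf — visit H.
    Visit G.
    At G: no right child.
  Visit X.
  At X: go right to B.
    At B: go left to Q.
      At Q: no left child.
      Visit Q.
      At Q: go right to E.
        At E: go left to T.
          T is a leaf — visit T.
        Visit E.
        At E: no right child.
    Visit B.
    At B: go right to S.
      At S: go left to Y.
        Y is a leaf — visit Y.
      Visit S.
      At S: go right to F.
        At F: no left child.
        Visit F.
        At F: go right to M.
          M is a leaf — visit M.
Visit R.
At R: go right to W.
  At W: no left child.
  Visit W.
  At W: go right to P.
    At P: no left child.
    Visit P.
    At P: go right to Z.
      Z is a leaf — visit Z.
Full in-order sequence: H, G, X, Q, T, E, B, Y, S, F, M, R, W, P, Z.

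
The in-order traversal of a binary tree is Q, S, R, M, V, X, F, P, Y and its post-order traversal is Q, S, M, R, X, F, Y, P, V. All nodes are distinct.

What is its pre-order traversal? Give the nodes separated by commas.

The last element of post-order is the root; it splits in-order into left and right subtrees.
Root V: left subtree has 4 nodes {Q, S, R, M}, right has 4 {X, F, P, Y}.
  Root R: left subtree has 2 nodes {Q, S}, right has 1 {M}.
    Root S: left subtree has 1 node {Q}, right has 0 { }.
  Root P: left subtree has 2 nodes {X, F}, right has 1 {Y}.
    Root F: left subtree has 1 node {X}, right has 0 { }.

V, R, S, Q, M, P, F, X, Y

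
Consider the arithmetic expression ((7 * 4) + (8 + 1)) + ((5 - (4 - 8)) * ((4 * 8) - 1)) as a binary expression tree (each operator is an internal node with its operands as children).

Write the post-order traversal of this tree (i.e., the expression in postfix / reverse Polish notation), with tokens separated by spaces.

Post-order on an expression tree gives postfix notation: for each operator, emit left operand, right operand, then the operator.

7 4 * 8 1 + + 5 4 8 - - 4 8 * 1 - * +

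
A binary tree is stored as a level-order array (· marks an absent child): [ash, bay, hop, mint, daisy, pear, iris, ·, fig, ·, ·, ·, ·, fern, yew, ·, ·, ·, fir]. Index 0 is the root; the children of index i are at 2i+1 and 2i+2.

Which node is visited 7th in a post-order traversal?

Post-order visits the left subtree, then the right subtree, then the node.
At ash: go left to bay.
  At bay: go left to mint.
    At mint: no left child.
    At mint: go right to fig.
      At fig: no left child.
      At fig: go right to fir.
        fir is a leaf — visit fir.
      Visit fig.
    Visit mint.
  At bay: go right to daisy.
    daisy is a leaf — visit daisy.
  Visit bay.
At ash: go right to hop.
  At hop: go left to pear.
    pear is a leaf — visit pear.
  At hop: go right to iris.
    At iris: go left to fern.
      fern is a leaf — visit fern.
    At iris: go right to yew.
      yew is a leaf — visit yew.
    Visit iris.
  Visit hop.
Visit ash.
Full post-order sequence: fir, fig, mint, daisy, bay, pear, fern, yew, iris, hop, ash.

fern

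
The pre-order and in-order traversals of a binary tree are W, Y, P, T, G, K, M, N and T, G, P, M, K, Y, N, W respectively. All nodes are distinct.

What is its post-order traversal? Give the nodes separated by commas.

The first element of pre-order is the root; it splits in-order into left and right subtrees.
Root W: left subtree has 7 nodes {T, G, P, M, K, Y, N}, right has 0 { }.
  Root Y: left subtree has 5 nodes {T, G, P, M, K}, right has 1 {N}.
    Root P: left subtree has 2 nodes {T, G}, right has 2 {M, K}.
      Root T: left subtree has 0 nodes { }, right has 1 {G}.
      Root K: left subtree has 1 node {M}, right has 0 { }.

G, T, M, K, P, N, Y, W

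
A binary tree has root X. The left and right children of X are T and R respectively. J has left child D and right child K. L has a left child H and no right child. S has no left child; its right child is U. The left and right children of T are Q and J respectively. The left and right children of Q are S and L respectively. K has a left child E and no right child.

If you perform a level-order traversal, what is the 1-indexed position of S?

Level-order visits nodes level by level from the root, left to right within each level.
Level 0: X
Level 1: T, R
Level 2: Q, J
Level 3: S, L, D, K
Level 4: U, H, E
Full level-order sequence: X, T, R, Q, J, S, L, D, K, U, H, E.

6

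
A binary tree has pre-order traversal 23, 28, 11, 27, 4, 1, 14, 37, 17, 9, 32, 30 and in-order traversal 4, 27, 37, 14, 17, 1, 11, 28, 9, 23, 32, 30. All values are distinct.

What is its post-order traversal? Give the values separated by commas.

4, 37, 17, 14, 1, 27, 11, 9, 28, 30, 32, 23

The first element of pre-order is the root; it splits in-order into left and right subtrees.
Root 23: left subtree has 9 nodes {4, 27, 37, 14, 17, 1, 11, 28, 9}, right has 2 {32, 30}.
  Root 28: left subtree has 7 nodes {4, 27, 37, 14, 17, 1, 11}, right has 1 {9}.
    Root 11: left subtree has 6 nodes {4, 27, 37, 14, 17, 1}, right has 0 { }.
      Root 27: left subtree has 1 node {4}, right has 4 {37, 14, 17, 1}.
        Root 1: left subtree has 3 nodes {37, 14, 17}, right has 0 { }.
          Root 14: left subtree has 1 node {37}, right has 1 {17}.
  Root 32: left subtree has 0 nodes { }, right has 1 {30}.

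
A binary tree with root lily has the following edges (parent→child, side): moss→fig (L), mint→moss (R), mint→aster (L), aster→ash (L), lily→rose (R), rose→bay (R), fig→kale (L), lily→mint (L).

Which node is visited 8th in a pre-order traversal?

Pre-order visits the node, then its left subtree, then its right subtree.
Visit lily.
At lily: go left to mint.
  Visit mint.
  At mint: go left to aster.
    Visit aster.
    At aster: go left to ash.
      ash is a leaf — visit ash.
    At aster: no right child.
  At mint: go right to moss.
    Visit moss.
    At moss: go left to fig.
      Visit fig.
      At fig: go left to kale.
        kale is a leaf — visit kale.
      At fig: no right child.
    At moss: no right child.
At lily: go right to rose.
  Visit rose.
  At rose: no left child.
  At rose: go right to bay.
    bay is a leaf — visit bay.
Full pre-order sequence: lily, mint, aster, ash, moss, fig, kale, rose, bay.

rose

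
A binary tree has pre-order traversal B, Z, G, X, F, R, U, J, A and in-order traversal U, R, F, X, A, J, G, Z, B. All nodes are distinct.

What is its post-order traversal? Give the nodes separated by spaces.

The first element of pre-order is the root; it splits in-order into left and right subtrees.
Root B: left subtree has 8 nodes {U, R, F, X, A, J, G, Z}, right has 0 { }.
  Root Z: left subtree has 7 nodes {U, R, F, X, A, J, G}, right has 0 { }.
    Root G: left subtree has 6 nodes {U, R, F, X, A, J}, right has 0 { }.
      Root X: left subtree has 3 nodes {U, R, F}, right has 2 {A, J}.
        Root F: left subtree has 2 nodes {U, R}, right has 0 { }.
          Root R: left subtree has 1 node {U}, right has 0 { }.
        Root J: left subtree has 1 node {A}, right has 0 { }.

U R F A J X G Z B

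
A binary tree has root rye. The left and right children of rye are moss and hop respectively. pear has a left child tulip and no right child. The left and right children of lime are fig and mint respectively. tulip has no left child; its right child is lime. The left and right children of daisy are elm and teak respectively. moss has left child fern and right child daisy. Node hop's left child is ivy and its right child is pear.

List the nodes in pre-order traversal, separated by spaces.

Pre-order visits the node, then its left subtree, then its right subtree.
Visit rye.
At rye: go left to moss.
  Visit moss.
  At moss: go left to fern.
    fern is a leaf — visit fern.
  At moss: go right to daisy.
    Visit daisy.
    At daisy: go left to elm.
      elm is a leaf — visit elm.
    At daisy: go right to teak.
      teak is a leaf — visit teak.
At rye: go right to hop.
  Visit hop.
  At hop: go left to ivy.
    ivy is a leaf — visit ivy.
  At hop: go right to pear.
    Visit pear.
    At pear: go left to tulip.
      Visit tulip.
      At tulip: no left child.
      At tulip: go right to lime.
        Visit lime.
        At lime: go left to fig.
          fig is a leaf — visit fig.
        At lime: go right to mint.
          mint is a leaf — visit mint.
    At pear: no right child.

rye moss fern daisy elm teak hop ivy pear tulip lime fig mint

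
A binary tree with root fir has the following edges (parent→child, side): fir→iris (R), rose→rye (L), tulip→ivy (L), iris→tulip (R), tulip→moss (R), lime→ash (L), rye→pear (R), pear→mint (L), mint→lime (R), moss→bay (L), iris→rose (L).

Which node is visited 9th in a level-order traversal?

Level-order visits nodes level by level from the root, left to right within each level.
Level 0: fir
Level 1: iris
Level 2: rose, tulip
Level 3: rye, ivy, moss
Level 4: pear, bay
Level 5: mint
Level 6: lime
Level 7: ash
Full level-order sequence: fir, iris, rose, tulip, rye, ivy, moss, pear, bay, mint, lime, ash.

bay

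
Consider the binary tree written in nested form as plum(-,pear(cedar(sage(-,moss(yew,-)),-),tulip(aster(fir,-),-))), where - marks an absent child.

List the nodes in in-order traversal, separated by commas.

plum, sage, yew, moss, cedar, pear, fir, aster, tulip

In-order visits the left subtree, then the node, then the right subtree.
At plum: no left child.
Visit plum.
At plum: go right to pear.
  At pear: go left to cedar.
    At cedar: go left to sage.
      At sage: no left child.
      Visit sage.
      At sage: go right to moss.
        At moss: go left to yew.
          yew is a leaf — visit yew.
        Visit moss.
        At moss: no right child.
    Visit cedar.
    At cedar: no right child.
  Visit pear.
  At pear: go right to tulip.
    At tulip: go left to aster.
      At aster: go left to fir.
        fir is a leaf — visit fir.
      Visit aster.
      At aster: no right child.
    Visit tulip.
    At tulip: no right child.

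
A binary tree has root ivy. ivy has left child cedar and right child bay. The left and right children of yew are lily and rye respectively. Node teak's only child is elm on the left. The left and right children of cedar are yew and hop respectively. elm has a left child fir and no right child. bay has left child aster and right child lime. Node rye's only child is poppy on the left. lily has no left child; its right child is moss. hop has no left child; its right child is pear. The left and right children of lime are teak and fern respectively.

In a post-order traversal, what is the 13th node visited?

fern

Post-order visits the left subtree, then the right subtree, then the node.
At ivy: go left to cedar.
  At cedar: go left to yew.
    At yew: go left to lily.
      At lily: no left child.
      At lily: go right to moss.
        moss is a leaf — visit moss.
      Visit lily.
    At yew: go right to rye.
      At rye: go left to poppy.
        poppy is a leaf — visit poppy.
      At rye: no right child.
      Visit rye.
    Visit yew.
  At cedar: go right to hop.
    At hop: no left child.
    At hop: go right to pear.
      pear is a leaf — visit pear.
    Visit hop.
  Visit cedar.
At ivy: go right to bay.
  At bay: go left to aster.
    aster is a leaf — visit aster.
  At bay: go right to lime.
    At lime: go left to teak.
      At teak: go left to elm.
        At elm: go left to fir.
          fir is a leaf — visit fir.
        At elm: no right child.
        Visit elm.
      At teak: no right child.
      Visit teak.
    At lime: go right to fern.
      fern is a leaf — visit fern.
    Visit lime.
  Visit bay.
Visit ivy.
Full post-order sequence: moss, lily, poppy, rye, yew, pear, hop, cedar, aster, fir, elm, teak, fern, lime, bay, ivy.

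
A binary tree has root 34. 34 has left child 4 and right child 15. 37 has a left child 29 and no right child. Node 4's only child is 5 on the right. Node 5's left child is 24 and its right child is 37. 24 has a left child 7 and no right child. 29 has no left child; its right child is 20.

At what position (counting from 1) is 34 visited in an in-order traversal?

8

In-order visits the left subtree, then the node, then the right subtree.
At 34: go left to 4.
  At 4: no left child.
  Visit 4.
  At 4: go right to 5.
    At 5: go left to 24.
      At 24: go left to 7.
        7 is a leaf — visit 7.
      Visit 24.
      At 24: no right child.
    Visit 5.
    At 5: go right to 37.
      At 37: go left to 29.
        At 29: no left child.
        Visit 29.
        At 29: go right to 20.
          20 is a leaf — visit 20.
      Visit 37.
      At 37: no right child.
Visit 34.
At 34: go right to 15.
  15 is a leaf — visit 15.
Full in-order sequence: 4, 7, 24, 5, 29, 20, 37, 34, 15.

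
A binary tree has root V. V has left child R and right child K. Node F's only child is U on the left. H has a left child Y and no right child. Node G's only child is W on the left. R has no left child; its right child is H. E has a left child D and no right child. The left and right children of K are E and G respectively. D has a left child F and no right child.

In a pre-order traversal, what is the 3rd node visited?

H

Pre-order visits the node, then its left subtree, then its right subtree.
Visit V.
At V: go left to R.
  Visit R.
  At R: no left child.
  At R: go right to H.
    Visit H.
    At H: go left to Y.
      Y is a leaf — visit Y.
    At H: no right child.
At V: go right to K.
  Visit K.
  At K: go left to E.
    Visit E.
    At E: go left to D.
      Visit D.
      At D: go left to F.
        Visit F.
        At F: go left to U.
          U is a leaf — visit U.
        At F: no right child.
      At D: no right child.
    At E: no right child.
  At K: go right to G.
    Visit G.
    At G: go left to W.
      W is a leaf — visit W.
    At G: no right child.
Full pre-order sequence: V, R, H, Y, K, E, D, F, U, G, W.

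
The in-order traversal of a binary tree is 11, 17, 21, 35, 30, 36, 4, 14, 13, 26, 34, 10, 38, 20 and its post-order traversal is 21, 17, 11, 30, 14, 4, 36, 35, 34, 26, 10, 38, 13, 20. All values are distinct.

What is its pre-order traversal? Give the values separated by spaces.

20 13 35 11 17 21 36 30 4 14 38 10 26 34

The last element of post-order is the root; it splits in-order into left and right subtrees.
Root 20: left subtree has 13 nodes {11, 17, 21, 35, 30, 36, 4, 14, 13, 26, 34, 10, 38}, right has 0 { }.
  Root 13: left subtree has 8 nodes {11, 17, 21, 35, 30, 36, 4, 14}, right has 4 {26, 34, 10, 38}.
    Root 35: left subtree has 3 nodes {11, 17, 21}, right has 4 {30, 36, 4, 14}.
      Root 11: left subtree has 0 nodes { }, right has 2 {17, 21}.
        Root 17: left subtree has 0 nodes { }, right has 1 {21}.
      Root 36: left subtree has 1 node {30}, right has 2 {4, 14}.
        Root 4: left subtree has 0 nodes { }, right has 1 {14}.
    Root 38: left subtree has 3 nodes {26, 34, 10}, right has 0 { }.
      Root 10: left subtree has 2 nodes {26, 34}, right has 0 { }.
        Root 26: left subtree has 0 nodes { }, right has 1 {34}.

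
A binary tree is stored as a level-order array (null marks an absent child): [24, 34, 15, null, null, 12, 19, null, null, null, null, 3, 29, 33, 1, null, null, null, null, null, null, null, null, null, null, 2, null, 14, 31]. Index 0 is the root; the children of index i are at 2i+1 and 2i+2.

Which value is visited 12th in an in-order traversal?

In-order visits the left subtree, then the node, then the right subtree.
At 24: go left to 34.
  34 is a leaf — visit 34.
Visit 24.
At 24: go right to 15.
  At 15: go left to 12.
    At 12: go left to 3.
      3 is a leaf — visit 3.
    Visit 12.
    At 12: go right to 29.
      At 29: go left to 2.
        2 is a leaf — visit 2.
      Visit 29.
      At 29: no right child.
  Visit 15.
  At 15: go right to 19.
    At 19: go left to 33.
      At 33: go left to 14.
        14 is a leaf — visit 14.
      Visit 33.
      At 33: go right to 31.
        31 is a leaf — visit 31.
    Visit 19.
    At 19: go right to 1.
      1 is a leaf — visit 1.
Full in-order sequence: 34, 24, 3, 12, 2, 29, 15, 14, 33, 31, 19, 1.

1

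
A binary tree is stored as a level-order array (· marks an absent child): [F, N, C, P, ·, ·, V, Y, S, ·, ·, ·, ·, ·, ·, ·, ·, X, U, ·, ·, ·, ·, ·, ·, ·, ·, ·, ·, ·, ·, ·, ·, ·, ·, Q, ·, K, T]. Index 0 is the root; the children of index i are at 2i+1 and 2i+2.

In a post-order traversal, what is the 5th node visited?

Post-order visits the left subtree, then the right subtree, then the node.
At F: go left to N.
  At N: go left to P.
    At P: go left to Y.
      Y is a leaf — visit Y.
    At P: go right to S.
      At S: go left to X.
        At X: go left to Q.
          Q is a leaf — visit Q.
        At X: no right child.
        Visit X.
      At S: go right to U.
        At U: go left to K.
          K is a leaf — visit K.
        At U: go right to T.
          T is a leaf — visit T.
        Visit U.
      Visit S.
    Visit P.
  At N: no right child.
  Visit N.
At F: go right to C.
  At C: no left child.
  At C: go right to V.
    V is a leaf — visit V.
  Visit C.
Visit F.
Full post-order sequence: Y, Q, X, K, T, U, S, P, N, V, C, F.

T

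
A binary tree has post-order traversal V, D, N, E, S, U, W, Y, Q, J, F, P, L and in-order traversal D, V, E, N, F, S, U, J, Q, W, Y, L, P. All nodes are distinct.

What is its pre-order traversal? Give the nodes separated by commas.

L, F, E, D, V, N, J, U, S, Q, Y, W, P

The last element of post-order is the root; it splits in-order into left and right subtrees.
Root L: left subtree has 11 nodes {D, V, E, N, F, S, U, J, Q, W, Y}, right has 1 {P}.
  Root F: left subtree has 4 nodes {D, V, E, N}, right has 6 {S, U, J, Q, W, Y}.
    Root E: left subtree has 2 nodes {D, V}, right has 1 {N}.
      Root D: left subtree has 0 nodes { }, right has 1 {V}.
    Root J: left subtree has 2 nodes {S, U}, right has 3 {Q, W, Y}.
      Root U: left subtree has 1 node {S}, right has 0 { }.
      Root Q: left subtree has 0 nodes { }, right has 2 {W, Y}.
        Root Y: left subtree has 1 node {W}, right has 0 { }.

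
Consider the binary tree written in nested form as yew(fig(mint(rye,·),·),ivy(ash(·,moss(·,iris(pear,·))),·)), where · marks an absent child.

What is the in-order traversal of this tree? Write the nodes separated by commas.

rye, mint, fig, yew, ash, moss, pear, iris, ivy

In-order visits the left subtree, then the node, then the right subtree.
At yew: go left to fig.
  At fig: go left to mint.
    At mint: go left to rye.
      rye is a leaf — visit rye.
    Visit mint.
    At mint: no right child.
  Visit fig.
  At fig: no right child.
Visit yew.
At yew: go right to ivy.
  At ivy: go left to ash.
    At ash: no left child.
    Visit ash.
    At ash: go right to moss.
      At moss: no left child.
      Visit moss.
      At moss: go right to iris.
        At iris: go left to pear.
          pear is a leaf — visit pear.
        Visit iris.
        At iris: no right child.
  Visit ivy.
  At ivy: no right child.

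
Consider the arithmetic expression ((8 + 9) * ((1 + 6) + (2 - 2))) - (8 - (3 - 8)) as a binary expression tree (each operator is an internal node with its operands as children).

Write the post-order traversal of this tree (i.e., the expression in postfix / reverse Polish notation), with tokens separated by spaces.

8 9 + 1 6 + 2 2 - + * 8 3 8 - - -

Post-order on an expression tree gives postfix notation: for each operator, emit left operand, right operand, then the operator.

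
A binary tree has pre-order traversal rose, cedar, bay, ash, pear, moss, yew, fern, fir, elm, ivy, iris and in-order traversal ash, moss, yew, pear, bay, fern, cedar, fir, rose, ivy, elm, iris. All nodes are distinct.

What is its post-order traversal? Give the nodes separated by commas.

yew, moss, pear, ash, fern, bay, fir, cedar, ivy, iris, elm, rose

The first element of pre-order is the root; it splits in-order into left and right subtrees.
Root rose: left subtree has 8 nodes {ash, moss, yew, pear, bay, fern, cedar, fir}, right has 3 {ivy, elm, iris}.
  Root cedar: left subtree has 6 nodes {ash, moss, yew, pear, bay, fern}, right has 1 {fir}.
    Root bay: left subtree has 4 nodes {ash, moss, yew, pear}, right has 1 {fern}.
      Root ash: left subtree has 0 nodes { }, right has 3 {moss, yew, pear}.
        Root pear: left subtree has 2 nodes {moss, yew}, right has 0 { }.
          Root moss: left subtree has 0 nodes { }, right has 1 {yew}.
  Root elm: left subtree has 1 node {ivy}, right has 1 {iris}.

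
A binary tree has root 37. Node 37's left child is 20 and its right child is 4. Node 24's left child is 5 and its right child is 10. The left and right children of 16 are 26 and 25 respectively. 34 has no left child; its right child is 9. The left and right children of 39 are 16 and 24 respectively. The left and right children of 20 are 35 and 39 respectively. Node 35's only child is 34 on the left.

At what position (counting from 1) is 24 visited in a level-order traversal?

Level-order visits nodes level by level from the root, left to right within each level.
Level 0: 37
Level 1: 20, 4
Level 2: 35, 39
Level 3: 34, 16, 24
Level 4: 9, 26, 25, 5, 10
Full level-order sequence: 37, 20, 4, 35, 39, 34, 16, 24, 9, 26, 25, 5, 10.

8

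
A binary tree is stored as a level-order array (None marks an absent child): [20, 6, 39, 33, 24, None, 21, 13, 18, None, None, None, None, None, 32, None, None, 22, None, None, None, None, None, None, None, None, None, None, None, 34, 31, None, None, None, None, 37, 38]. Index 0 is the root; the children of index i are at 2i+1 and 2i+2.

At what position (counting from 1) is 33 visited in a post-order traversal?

Post-order visits the left subtree, then the right subtree, then the node.
At 20: go left to 6.
  At 6: go left to 33.
    At 33: go left to 13.
      13 is a leaf — visit 13.
    At 33: go right to 18.
      At 18: go left to 22.
        At 22: go left to 37.
          37 is a leaf — visit 37.
        At 22: go right to 38.
          38 is a leaf — visit 38.
        Visit 22.
      At 18: no right child.
      Visit 18.
    Visit 33.
  At 6: go right to 24.
    24 is a leaf — visit 24.
  Visit 6.
At 20: go right to 39.
  At 39: no left child.
  At 39: go right to 21.
    At 21: no left child.
    At 21: go right to 32.
      At 32: go left to 34.
        34 is a leaf — visit 34.
      At 32: go right to 31.
        31 is a leaf — visit 31.
      Visit 32.
    Visit 21.
  Visit 39.
Visit 20.
Full post-order sequence: 13, 37, 38, 22, 18, 33, 24, 6, 34, 31, 32, 21, 39, 20.

6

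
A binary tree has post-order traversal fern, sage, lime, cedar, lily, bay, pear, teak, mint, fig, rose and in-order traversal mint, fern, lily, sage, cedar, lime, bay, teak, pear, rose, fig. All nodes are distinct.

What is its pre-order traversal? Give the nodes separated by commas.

The last element of post-order is the root; it splits in-order into left and right subtrees.
Root rose: left subtree has 9 nodes {mint, fern, lily, sage, cedar, lime, bay, teak, pear}, right has 1 {fig}.
  Root mint: left subtree has 0 nodes { }, right has 8 {fern, lily, sage, cedar, lime, bay, teak, pear}.
    Root teak: left subtree has 6 nodes {fern, lily, sage, cedar, lime, bay}, right has 1 {pear}.
      Root bay: left subtree has 5 nodes {fern, lily, sage, cedar, lime}, right has 0 { }.
        Root lily: left subtree has 1 node {fern}, right has 3 {sage, cedar, lime}.
          Root cedar: left subtree has 1 node {sage}, right has 1 {lime}.

rose, mint, teak, bay, lily, fern, cedar, sage, lime, pear, fig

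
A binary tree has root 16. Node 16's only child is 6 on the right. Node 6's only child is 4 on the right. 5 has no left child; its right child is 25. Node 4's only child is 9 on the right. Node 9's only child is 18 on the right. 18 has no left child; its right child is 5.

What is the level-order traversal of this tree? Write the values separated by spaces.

16 6 4 9 18 5 25

Level-order visits nodes level by level from the root, left to right within each level.
Level 0: 16
Level 1: 6
Level 2: 4
Level 3: 9
Level 4: 18
Level 5: 5
Level 6: 25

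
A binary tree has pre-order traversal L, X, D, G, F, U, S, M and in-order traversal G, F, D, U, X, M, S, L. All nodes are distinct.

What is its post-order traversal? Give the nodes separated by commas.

The first element of pre-order is the root; it splits in-order into left and right subtrees.
Root L: left subtree has 7 nodes {G, F, D, U, X, M, S}, right has 0 { }.
  Root X: left subtree has 4 nodes {G, F, D, U}, right has 2 {M, S}.
    Root D: left subtree has 2 nodes {G, F}, right has 1 {U}.
      Root G: left subtree has 0 nodes { }, right has 1 {F}.
    Root S: left subtree has 1 node {M}, right has 0 { }.

F, G, U, D, M, S, X, L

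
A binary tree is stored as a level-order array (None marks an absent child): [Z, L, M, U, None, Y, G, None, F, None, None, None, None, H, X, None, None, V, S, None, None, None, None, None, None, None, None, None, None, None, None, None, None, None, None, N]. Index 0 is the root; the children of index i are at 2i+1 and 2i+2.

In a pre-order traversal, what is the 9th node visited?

Y

Pre-order visits the node, then its left subtree, then its right subtree.
Visit Z.
At Z: go left to L.
  Visit L.
  At L: go left to U.
    Visit U.
    At U: no left child.
    At U: go right to F.
      Visit F.
      At F: go left to V.
        Visit V.
        At V: go left to N.
          N is a leaf — visit N.
        At V: no right child.
      At F: go right to S.
        S is a leaf — visit S.
  At L: no right child.
At Z: go right to M.
  Visit M.
  At M: go left to Y.
    Y is a leaf — visit Y.
  At M: go right to G.
    Visit G.
    At G: go left to H.
      H is a leaf — visit H.
    At G: go right to X.
      X is a leaf — visit X.
Full pre-order sequence: Z, L, U, F, V, N, S, M, Y, G, H, X.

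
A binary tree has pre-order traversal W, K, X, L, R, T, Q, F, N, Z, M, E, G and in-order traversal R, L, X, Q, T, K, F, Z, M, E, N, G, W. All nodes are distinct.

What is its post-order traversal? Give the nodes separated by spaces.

R L Q T X E M Z G N F K W

The first element of pre-order is the root; it splits in-order into left and right subtrees.
Root W: left subtree has 12 nodes {R, L, X, Q, T, K, F, Z, M, E, N, G}, right has 0 { }.
  Root K: left subtree has 5 nodes {R, L, X, Q, T}, right has 6 {F, Z, M, E, N, G}.
    Root X: left subtree has 2 nodes {R, L}, right has 2 {Q, T}.
      Root L: left subtree has 1 node {R}, right has 0 { }.
      Root T: left subtree has 1 node {Q}, right has 0 { }.
    Root F: left subtree has 0 nodes { }, right has 5 {Z, M, E, N, G}.
      Root N: left subtree has 3 nodes {Z, M, E}, right has 1 {G}.
        Root Z: left subtree has 0 nodes { }, right has 2 {M, E}.
          Root M: left subtree has 0 nodes { }, right has 1 {E}.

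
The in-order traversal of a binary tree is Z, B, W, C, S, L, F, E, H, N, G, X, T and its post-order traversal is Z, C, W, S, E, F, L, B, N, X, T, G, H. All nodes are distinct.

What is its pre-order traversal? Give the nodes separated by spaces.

The last element of post-order is the root; it splits in-order into left and right subtrees.
Root H: left subtree has 8 nodes {Z, B, W, C, S, L, F, E}, right has 4 {N, G, X, T}.
  Root B: left subtree has 1 node {Z}, right has 6 {W, C, S, L, F, E}.
    Root L: left subtree has 3 nodes {W, C, S}, right has 2 {F, E}.
      Root S: left subtree has 2 nodes {W, C}, right has 0 { }.
        Root W: left subtree has 0 nodes { }, right has 1 {C}.
      Root F: left subtree has 0 nodes { }, right has 1 {E}.
  Root G: left subtree has 1 node {N}, right has 2 {X, T}.
    Root T: left subtree has 1 node {X}, right has 0 { }.

H B Z L S W C F E G N T X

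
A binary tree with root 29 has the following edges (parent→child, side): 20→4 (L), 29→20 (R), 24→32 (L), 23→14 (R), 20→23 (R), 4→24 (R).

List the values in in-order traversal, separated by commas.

In-order visits the left subtree, then the node, then the right subtree.
At 29: no left child.
Visit 29.
At 29: go right to 20.
  At 20: go left to 4.
    At 4: no left child.
    Visit 4.
    At 4: go right to 24.
      At 24: go left to 32.
        32 is a leaf — visit 32.
      Visit 24.
      At 24: no right child.
  Visit 20.
  At 20: go right to 23.
    At 23: no left child.
    Visit 23.
    At 23: go right to 14.
      14 is a leaf — visit 14.

29, 4, 32, 24, 20, 23, 14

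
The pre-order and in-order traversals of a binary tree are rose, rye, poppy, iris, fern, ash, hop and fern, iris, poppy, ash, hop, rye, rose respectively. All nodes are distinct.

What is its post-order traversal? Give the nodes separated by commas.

The first element of pre-order is the root; it splits in-order into left and right subtrees.
Root rose: left subtree has 6 nodes {fern, iris, poppy, ash, hop, rye}, right has 0 { }.
  Root rye: left subtree has 5 nodes {fern, iris, poppy, ash, hop}, right has 0 { }.
    Root poppy: left subtree has 2 nodes {fern, iris}, right has 2 {ash, hop}.
      Root iris: left subtree has 1 node {fern}, right has 0 { }.
      Root ash: left subtree has 0 nodes { }, right has 1 {hop}.

fern, iris, hop, ash, poppy, rye, rose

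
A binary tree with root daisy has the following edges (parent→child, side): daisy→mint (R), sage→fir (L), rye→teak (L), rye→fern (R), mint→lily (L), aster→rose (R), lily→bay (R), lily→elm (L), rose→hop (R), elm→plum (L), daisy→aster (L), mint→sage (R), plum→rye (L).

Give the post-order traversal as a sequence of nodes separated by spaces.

hop rose aster teak fern rye plum elm bay lily fir sage mint daisy

Post-order visits the left subtree, then the right subtree, then the node.
At daisy: go left to aster.
  At aster: no left child.
  At aster: go right to rose.
    At rose: no left child.
    At rose: go right to hop.
      hop is a leaf — visit hop.
    Visit rose.
  Visit aster.
At daisy: go right to mint.
  At mint: go left to lily.
    At lily: go left to elm.
      At elm: go left to plum.
        At plum: go left to rye.
          At rye: go left to teak.
            teak is a leaf — visit teak.
          At rye: go right to fern.
            fern is a leaf — visit fern.
          Visit rye.
        At plum: no right child.
        Visit plum.
      At elm: no right child.
      Visit elm.
    At lily: go right to bay.
      bay is a leaf — visit bay.
    Visit lily.
  At mint: go right to sage.
    At sage: go left to fir.
      fir is a leaf — visit fir.
    At sage: no right child.
    Visit sage.
  Visit mint.
Visit daisy.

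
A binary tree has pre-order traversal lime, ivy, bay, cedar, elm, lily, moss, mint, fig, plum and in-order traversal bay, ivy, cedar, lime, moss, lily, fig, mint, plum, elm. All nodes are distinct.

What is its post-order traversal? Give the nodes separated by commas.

bay, cedar, ivy, moss, fig, plum, mint, lily, elm, lime

The first element of pre-order is the root; it splits in-order into left and right subtrees.
Root lime: left subtree has 3 nodes {bay, ivy, cedar}, right has 6 {moss, lily, fig, mint, plum, elm}.
  Root ivy: left subtree has 1 node {bay}, right has 1 {cedar}.
  Root elm: left subtree has 5 nodes {moss, lily, fig, mint, plum}, right has 0 { }.
    Root lily: left subtree has 1 node {moss}, right has 3 {fig, mint, plum}.
      Root mint: left subtree has 1 node {fig}, right has 1 {plum}.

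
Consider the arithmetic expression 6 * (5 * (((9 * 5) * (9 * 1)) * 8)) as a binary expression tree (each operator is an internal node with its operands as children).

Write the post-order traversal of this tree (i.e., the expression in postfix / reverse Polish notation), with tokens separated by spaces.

6 5 9 5 * 9 1 * * 8 * * *

Post-order on an expression tree gives postfix notation: for each operator, emit left operand, right operand, then the operator.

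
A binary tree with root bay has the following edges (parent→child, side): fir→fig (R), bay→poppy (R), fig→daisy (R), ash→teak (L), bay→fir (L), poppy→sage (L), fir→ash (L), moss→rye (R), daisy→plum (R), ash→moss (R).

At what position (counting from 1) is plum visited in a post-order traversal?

5

Post-order visits the left subtree, then the right subtree, then the node.
At bay: go left to fir.
  At fir: go left to ash.
    At ash: go left to teak.
      teak is a leaf — visit teak.
    At ash: go right to moss.
      At moss: no left child.
      At moss: go right to rye.
        rye is a leaf — visit rye.
      Visit moss.
    Visit ash.
  At fir: go right to fig.
    At fig: no left child.
    At fig: go right to daisy.
      At daisy: no left child.
      At daisy: go right to plum.
        plum is a leaf — visit plum.
      Visit daisy.
    Visit fig.
  Visit fir.
At bay: go right to poppy.
  At poppy: go left to sage.
    sage is a leaf — visit sage.
  At poppy: no right child.
  Visit poppy.
Visit bay.
Full post-order sequence: teak, rye, moss, ash, plum, daisy, fig, fir, sage, poppy, bay.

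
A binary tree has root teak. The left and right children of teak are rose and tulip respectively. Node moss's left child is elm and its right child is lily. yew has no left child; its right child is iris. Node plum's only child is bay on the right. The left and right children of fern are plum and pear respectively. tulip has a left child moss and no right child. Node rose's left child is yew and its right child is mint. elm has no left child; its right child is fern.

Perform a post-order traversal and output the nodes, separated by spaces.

Post-order visits the left subtree, then the right subtree, then the node.
At teak: go left to rose.
  At rose: go left to yew.
    At yew: no left child.
    At yew: go right to iris.
      iris is a leaf — visit iris.
    Visit yew.
  At rose: go right to mint.
    mint is a leaf — visit mint.
  Visit rose.
At teak: go right to tulip.
  At tulip: go left to moss.
    At moss: go left to elm.
      At elm: no left child.
      At elm: go right to fern.
        At fern: go left to plum.
          At plum: no left child.
          At plum: go right to bay.
            bay is a leaf — visit bay.
          Visit plum.
        At fern: go right to pear.
          pear is a leaf — visit pear.
        Visit fern.
      Visit elm.
    At moss: go right to lily.
      lily is a leaf — visit lily.
    Visit moss.
  At tulip: no right child.
  Visit tulip.
Visit teak.

iris yew mint rose bay plum pear fern elm lily moss tulip teak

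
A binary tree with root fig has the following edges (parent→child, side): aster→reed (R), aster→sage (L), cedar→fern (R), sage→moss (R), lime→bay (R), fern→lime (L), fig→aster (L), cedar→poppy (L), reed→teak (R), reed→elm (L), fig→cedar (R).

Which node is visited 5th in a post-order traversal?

Post-order visits the left subtree, then the right subtree, then the node.
At fig: go left to aster.
  At aster: go left to sage.
    At sage: no left child.
    At sage: go right to moss.
      moss is a leaf — visit moss.
    Visit sage.
  At aster: go right to reed.
    At reed: go left to elm.
      elm is a leaf — visit elm.
    At reed: go right to teak.
      teak is a leaf — visit teak.
    Visit reed.
  Visit aster.
At fig: go right to cedar.
  At cedar: go left to poppy.
    poppy is a leaf — visit poppy.
  At cedar: go right to fern.
    At fern: go left to lime.
      At lime: no left child.
      At lime: go right to bay.
        bay is a leaf — visit bay.
      Visit lime.
    At fern: no right child.
    Visit fern.
  Visit cedar.
Visit fig.
Full post-order sequence: moss, sage, elm, teak, reed, aster, poppy, bay, lime, fern, cedar, fig.

reed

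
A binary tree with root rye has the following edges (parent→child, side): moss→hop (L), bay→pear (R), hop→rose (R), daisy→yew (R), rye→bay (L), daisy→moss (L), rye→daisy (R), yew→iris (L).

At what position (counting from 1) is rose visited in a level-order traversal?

9

Level-order visits nodes level by level from the root, left to right within each level.
Level 0: rye
Level 1: bay, daisy
Level 2: pear, moss, yew
Level 3: hop, iris
Level 4: rose
Full level-order sequence: rye, bay, daisy, pear, moss, yew, hop, iris, rose.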